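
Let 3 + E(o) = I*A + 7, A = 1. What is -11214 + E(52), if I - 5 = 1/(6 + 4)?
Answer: -112049/10 ≈ -11205.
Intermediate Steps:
I = 51/10 (I = 5 + 1/(6 + 4) = 5 + 1/10 = 5 + ⅒ = 51/10 ≈ 5.1000)
E(o) = 91/10 (E(o) = -3 + ((51/10)*1 + 7) = -3 + (51/10 + 7) = -3 + 121/10 = 91/10)
-11214 + E(52) = -11214 + 91/10 = -112049/10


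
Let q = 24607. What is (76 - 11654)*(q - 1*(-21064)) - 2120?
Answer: -528780958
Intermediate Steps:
(76 - 11654)*(q - 1*(-21064)) - 2120 = (76 - 11654)*(24607 - 1*(-21064)) - 2120 = -11578*(24607 + 21064) - 2120 = -11578*45671 - 2120 = -528778838 - 2120 = -528780958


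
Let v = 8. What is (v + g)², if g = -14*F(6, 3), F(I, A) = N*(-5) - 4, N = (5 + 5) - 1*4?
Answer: 234256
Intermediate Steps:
N = 6 (N = 10 - 4 = 6)
F(I, A) = -34 (F(I, A) = 6*(-5) - 4 = -30 - 4 = -34)
g = 476 (g = -14*(-34) = 476)
(v + g)² = (8 + 476)² = 484² = 234256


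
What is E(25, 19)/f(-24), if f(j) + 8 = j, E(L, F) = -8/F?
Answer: 1/76 ≈ 0.013158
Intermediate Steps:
f(j) = -8 + j
E(25, 19)/f(-24) = (-8/19)/(-8 - 24) = -8*1/19/(-32) = -8/19*(-1/32) = 1/76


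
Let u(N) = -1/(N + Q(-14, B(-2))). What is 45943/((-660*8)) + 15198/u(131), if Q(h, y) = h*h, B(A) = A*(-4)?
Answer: -26240304823/5280 ≈ -4.9698e+6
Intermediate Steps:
B(A) = -4*A
Q(h, y) = h²
u(N) = -1/(196 + N) (u(N) = -1/(N + (-14)²) = -1/(N + 196) = -1/(196 + N))
45943/((-660*8)) + 15198/u(131) = 45943/((-660*8)) + 15198/((-1/(196 + 131))) = 45943/(-5280) + 15198/((-1/327)) = 45943*(-1/5280) + 15198/((-1*1/327)) = -45943/5280 + 15198/(-1/327) = -45943/5280 + 15198*(-327) = -45943/5280 - 4969746 = -26240304823/5280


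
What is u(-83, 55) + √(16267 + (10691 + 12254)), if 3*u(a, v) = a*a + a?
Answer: 6806/3 + 2*√9803 ≈ 2466.7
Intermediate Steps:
u(a, v) = a/3 + a²/3 (u(a, v) = (a*a + a)/3 = (a² + a)/3 = (a + a²)/3 = a/3 + a²/3)
u(-83, 55) + √(16267 + (10691 + 12254)) = (⅓)*(-83)*(1 - 83) + √(16267 + (10691 + 12254)) = (⅓)*(-83)*(-82) + √(16267 + 22945) = 6806/3 + √39212 = 6806/3 + 2*√9803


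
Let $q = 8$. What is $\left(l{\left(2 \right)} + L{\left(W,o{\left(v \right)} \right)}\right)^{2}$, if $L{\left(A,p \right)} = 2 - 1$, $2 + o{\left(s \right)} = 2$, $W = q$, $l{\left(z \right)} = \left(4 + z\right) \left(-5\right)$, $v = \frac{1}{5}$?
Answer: $841$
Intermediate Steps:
$v = \frac{1}{5} \approx 0.2$
$l{\left(z \right)} = -20 - 5 z$
$W = 8$
$o{\left(s \right)} = 0$ ($o{\left(s \right)} = -2 + 2 = 0$)
$L{\left(A,p \right)} = 1$ ($L{\left(A,p \right)} = 2 - 1 = 1$)
$\left(l{\left(2 \right)} + L{\left(W,o{\left(v \right)} \right)}\right)^{2} = \left(\left(-20 - 10\right) + 1\right)^{2} = \left(-30 + 1\right)^{2} = \left(-29\right)^{2} = 841$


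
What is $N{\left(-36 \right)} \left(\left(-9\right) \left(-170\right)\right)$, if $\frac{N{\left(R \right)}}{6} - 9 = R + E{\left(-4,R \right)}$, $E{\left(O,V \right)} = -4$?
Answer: $-284580$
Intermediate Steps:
$N{\left(R \right)} = 30 + 6 R$ ($N{\left(R \right)} = 54 + 6 \left(R - 4\right) = 54 + 6 \left(-4 + R\right) = 54 + \left(-24 + 6 R\right) = 30 + 6 R$)
$N{\left(-36 \right)} \left(\left(-9\right) \left(-170\right)\right) = \left(30 + 6 \left(-36\right)\right) \left(\left(-9\right) \left(-170\right)\right) = \left(30 - 216\right) 1530 = \left(-186\right) 1530 = -284580$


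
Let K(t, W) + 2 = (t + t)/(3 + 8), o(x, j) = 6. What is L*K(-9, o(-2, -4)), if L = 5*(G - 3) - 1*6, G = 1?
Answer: 640/11 ≈ 58.182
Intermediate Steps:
L = -16 (L = 5*(1 - 3) - 1*6 = 5*(-2) - 6 = -10 - 6 = -16)
K(t, W) = -2 + 2*t/11 (K(t, W) = -2 + (t + t)/(3 + 8) = -2 + (2*t)/11 = -2 + (2*t)*(1/11) = -2 + 2*t/11)
L*K(-9, o(-2, -4)) = -16*(-2 + (2/11)*(-9)) = -16*(-2 - 18/11) = -16*(-40/11) = 640/11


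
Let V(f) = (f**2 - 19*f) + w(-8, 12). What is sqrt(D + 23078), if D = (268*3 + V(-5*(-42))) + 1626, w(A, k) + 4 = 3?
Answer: sqrt(65617) ≈ 256.16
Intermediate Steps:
w(A, k) = -1 (w(A, k) = -4 + 3 = -1)
V(f) = -1 + f**2 - 19*f (V(f) = (f**2 - 19*f) - 1 = -1 + f**2 - 19*f)
D = 42539 (D = (268*3 + (-1 + (-5*(-42))**2 - (-95)*(-42))) + 1626 = (804 + (-1 + 210**2 - 19*210)) + 1626 = (804 + (-1 + 44100 - 3990)) + 1626 = (804 + 40109) + 1626 = 40913 + 1626 = 42539)
sqrt(D + 23078) = sqrt(42539 + 23078) = sqrt(65617)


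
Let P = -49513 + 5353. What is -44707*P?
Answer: 1974261120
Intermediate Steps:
P = -44160
-44707*P = -44707/(1/(-44160)) = -44707/(-1/44160) = -44707*(-44160) = 1974261120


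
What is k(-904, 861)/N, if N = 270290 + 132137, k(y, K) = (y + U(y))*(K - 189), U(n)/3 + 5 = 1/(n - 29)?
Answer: -192064320/125154797 ≈ -1.5346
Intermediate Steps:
U(n) = -15 + 3/(-29 + n) (U(n) = -15 + 3/(n - 29) = -15 + 3/(-29 + n))
k(y, K) = (-189 + K)*(y + 3*(146 - 5*y)/(-29 + y)) (k(y, K) = (y + 3*(146 - 5*y)/(-29 + y))*(K - 189) = (y + 3*(146 - 5*y)/(-29 + y))*(-189 + K) = (-189 + K)*(y + 3*(146 - 5*y)/(-29 + y)))
N = 402427
k(-904, 861)/N = ((-82782 + 2835*(-904) - 3*861*(-146 + 5*(-904)) - 904*(-189 + 861)*(-29 - 904))/(-29 - 904))/402427 = ((-82782 - 2562840 - 3*861*(-146 - 4520) - 904*672*(-933))/(-933))*(1/402427) = -(-82782 - 2562840 - 3*861*(-4666) + 566786304)/933*(1/402427) = -(-82782 - 2562840 + 12052278 + 566786304)/933*(1/402427) = -1/933*576192960*(1/402427) = -192064320/311*1/402427 = -192064320/125154797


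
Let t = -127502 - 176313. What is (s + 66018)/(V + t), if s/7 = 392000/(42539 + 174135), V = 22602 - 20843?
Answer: -3576782033/16361920436 ≈ -0.21860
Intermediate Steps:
V = 1759
s = 1372000/108337 (s = 7*(392000/(42539 + 174135)) = 7*(392000/216674) = 7*(392000*(1/216674)) = 7*(196000/108337) = 1372000/108337 ≈ 12.664)
t = -303815
(s + 66018)/(V + t) = (1372000/108337 + 66018)/(1759 - 303815) = (7153564066/108337)/(-302056) = (7153564066/108337)*(-1/302056) = -3576782033/16361920436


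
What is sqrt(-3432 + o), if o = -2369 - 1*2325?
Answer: I*sqrt(8126) ≈ 90.144*I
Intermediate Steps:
o = -4694 (o = -2369 - 2325 = -4694)
sqrt(-3432 + o) = sqrt(-3432 - 4694) = sqrt(-8126) = I*sqrt(8126)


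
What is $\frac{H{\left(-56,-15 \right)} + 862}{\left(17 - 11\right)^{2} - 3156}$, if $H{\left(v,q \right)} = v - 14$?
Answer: $- \frac{33}{130} \approx -0.25385$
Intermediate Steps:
$H{\left(v,q \right)} = -14 + v$
$\frac{H{\left(-56,-15 \right)} + 862}{\left(17 - 11\right)^{2} - 3156} = \frac{\left(-14 - 56\right) + 862}{\left(17 - 11\right)^{2} - 3156} = \frac{-70 + 862}{6^{2} - 3156} = \frac{792}{36 - 3156} = \frac{792}{-3120} = 792 \left(- \frac{1}{3120}\right) = - \frac{33}{130}$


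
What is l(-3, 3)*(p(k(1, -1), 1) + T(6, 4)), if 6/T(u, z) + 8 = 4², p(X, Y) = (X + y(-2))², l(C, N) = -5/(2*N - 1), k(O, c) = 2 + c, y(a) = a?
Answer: -7/4 ≈ -1.7500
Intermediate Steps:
l(C, N) = -5/(-1 + 2*N)
p(X, Y) = (-2 + X)² (p(X, Y) = (X - 2)² = (-2 + X)²)
T(u, z) = ¾ (T(u, z) = 6/(-8 + 4²) = 6/(-8 + 16) = 6/8 = 6*(⅛) = ¾)
l(-3, 3)*(p(k(1, -1), 1) + T(6, 4)) = (-5/(-1 + 2*3))*((-2 + (2 - 1))² + ¾) = (-5/(-1 + 6))*((-2 + 1)² + ¾) = (-5/5)*((-1)² + ¾) = (-5*⅕)*(1 + ¾) = -1*7/4 = -7/4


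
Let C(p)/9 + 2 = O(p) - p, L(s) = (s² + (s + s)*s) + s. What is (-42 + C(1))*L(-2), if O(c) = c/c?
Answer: -600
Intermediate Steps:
O(c) = 1
L(s) = s + 3*s² (L(s) = (s² + (2*s)*s) + s = (s² + 2*s²) + s = 3*s² + s = s + 3*s²)
C(p) = -9 - 9*p (C(p) = -18 + 9*(1 - p) = -18 + (9 - 9*p) = -9 - 9*p)
(-42 + C(1))*L(-2) = (-42 + (-9 - 9*1))*(-2*(1 + 3*(-2))) = (-42 + (-9 - 9))*(-2*(1 - 6)) = (-42 - 18)*(-2*(-5)) = -60*10 = -600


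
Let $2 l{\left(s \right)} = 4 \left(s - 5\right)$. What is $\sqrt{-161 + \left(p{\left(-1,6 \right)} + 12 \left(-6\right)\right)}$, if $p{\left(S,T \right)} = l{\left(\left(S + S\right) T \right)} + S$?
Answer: $2 i \sqrt{67} \approx 16.371 i$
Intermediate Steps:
$l{\left(s \right)} = -10 + 2 s$ ($l{\left(s \right)} = \frac{4 \left(s - 5\right)}{2} = \frac{4 \left(-5 + s\right)}{2} = \frac{-20 + 4 s}{2} = -10 + 2 s$)
$p{\left(S,T \right)} = -10 + S + 4 S T$ ($p{\left(S,T \right)} = \left(-10 + 2 \left(S + S\right) T\right) + S = \left(-10 + 2 \cdot 2 S T\right) + S = \left(-10 + 4 S T\right) + S = -10 + S + 4 S T$)
$\sqrt{-161 + \left(p{\left(-1,6 \right)} + 12 \left(-6\right)\right)} = \sqrt{-161 + \left(\left(-10 - 1 + 4 \left(-1\right) 6\right) + 12 \left(-6\right)\right)} = \sqrt{-161 - 107} = \sqrt{-268} = 2 i \sqrt{67}$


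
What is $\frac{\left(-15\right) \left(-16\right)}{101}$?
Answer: $\frac{240}{101} \approx 2.3762$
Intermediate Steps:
$\frac{\left(-15\right) \left(-16\right)}{101} = 240 \cdot \frac{1}{101} = \frac{240}{101}$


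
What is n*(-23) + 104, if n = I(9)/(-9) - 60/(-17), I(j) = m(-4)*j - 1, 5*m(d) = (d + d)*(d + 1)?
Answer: 99961/765 ≈ 130.67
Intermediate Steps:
m(d) = 2*d*(1 + d)/5 (m(d) = ((d + d)*(d + 1))/5 = ((2*d)*(1 + d))/5 = (2*d*(1 + d))/5 = 2*d*(1 + d)/5)
I(j) = -1 + 24*j/5 (I(j) = ((⅖)*(-4)*(1 - 4))*j - 1 = ((⅖)*(-4)*(-3))*j - 1 = 24*j/5 - 1 = -1 + 24*j/5)
n = -887/765 (n = (-1 + (24/5)*9)/(-9) - 60/(-17) = (-1 + 216/5)*(-⅑) - 60*(-1/17) = (211/5)*(-⅑) + 60/17 = -211/45 + 60/17 = -887/765 ≈ -1.1595)
n*(-23) + 104 = -887/765*(-23) + 104 = 20401/765 + 104 = 99961/765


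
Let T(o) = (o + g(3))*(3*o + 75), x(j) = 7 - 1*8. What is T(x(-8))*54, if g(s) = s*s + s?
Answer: 42768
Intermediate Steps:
x(j) = -1 (x(j) = 7 - 8 = -1)
g(s) = s + s² (g(s) = s² + s = s + s²)
T(o) = (12 + o)*(75 + 3*o) (T(o) = (o + 3*(1 + 3))*(3*o + 75) = (o + 3*4)*(75 + 3*o) = (o + 12)*(75 + 3*o) = (12 + o)*(75 + 3*o))
T(x(-8))*54 = (900 + 3*(-1)² + 111*(-1))*54 = (900 + 3*1 - 111)*54 = (900 + 3 - 111)*54 = 792*54 = 42768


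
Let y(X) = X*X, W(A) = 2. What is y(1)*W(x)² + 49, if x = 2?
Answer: 53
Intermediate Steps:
y(X) = X²
y(1)*W(x)² + 49 = 1²*2² + 49 = 1*4 + 49 = 4 + 49 = 53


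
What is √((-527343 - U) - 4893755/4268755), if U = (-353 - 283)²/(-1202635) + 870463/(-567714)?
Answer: I*√74625931772352988793211477881301934290/11895935161391610 ≈ 726.18*I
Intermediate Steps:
U = -182355330307/97536103770 (U = (-636)²*(-1/1202635) + 870463*(-1/567714) = 404496*(-1/1202635) - 870463/567714 = -404496/1202635 - 870463/567714 = -182355330307/97536103770 ≈ -1.8696)
√((-527343 - U) - 4893755/4268755) = √((-527343 - 1*(-182355330307/97536103770)) - 4893755/4268755) = √((-527343 + 182355330307/97536103770) - 4893755*1/4268755) = √(-51434799215052803/97536103770 - 978751/853751) = √(-43912606728209646605323/83271546129741270) = I*√74625931772352988793211477881301934290/11895935161391610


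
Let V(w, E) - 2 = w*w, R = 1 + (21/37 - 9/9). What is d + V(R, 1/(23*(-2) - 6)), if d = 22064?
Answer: 30208795/1369 ≈ 22066.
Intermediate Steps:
R = 21/37 (R = 1 + (21*(1/37) - 9*⅑) = 1 + (21/37 - 1) = 1 - 16/37 = 21/37 ≈ 0.56757)
V(w, E) = 2 + w² (V(w, E) = 2 + w*w = 2 + w²)
d + V(R, 1/(23*(-2) - 6)) = 22064 + (2 + (21/37)²) = 22064 + (2 + 441/1369) = 22064 + 3179/1369 = 30208795/1369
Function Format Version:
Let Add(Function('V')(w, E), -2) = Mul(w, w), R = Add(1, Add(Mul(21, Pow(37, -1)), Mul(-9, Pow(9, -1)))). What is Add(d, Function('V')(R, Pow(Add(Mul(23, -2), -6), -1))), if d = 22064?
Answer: Rational(30208795, 1369) ≈ 22066.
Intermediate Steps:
R = Rational(21, 37) (R = Add(1, Add(Mul(21, Rational(1, 37)), Mul(-9, Rational(1, 9)))) = Add(1, Add(Rational(21, 37), -1)) = Add(1, Rational(-16, 37)) = Rational(21, 37) ≈ 0.56757)
Function('V')(w, E) = Add(2, Pow(w, 2)) (Function('V')(w, E) = Add(2, Mul(w, w)) = Add(2, Pow(w, 2)))
Add(d, Function('V')(R, Pow(Add(Mul(23, -2), -6), -1))) = Add(22064, Add(2, Pow(Rational(21, 37), 2))) = Add(22064, Add(2, Rational(441, 1369))) = Add(22064, Rational(3179, 1369)) = Rational(30208795, 1369)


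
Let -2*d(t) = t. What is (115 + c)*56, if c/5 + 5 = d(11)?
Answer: 3500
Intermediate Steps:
d(t) = -t/2
c = -105/2 (c = -25 + 5*(-½*11) = -25 + 5*(-11/2) = -25 - 55/2 = -105/2 ≈ -52.500)
(115 + c)*56 = (115 - 105/2)*56 = (125/2)*56 = 3500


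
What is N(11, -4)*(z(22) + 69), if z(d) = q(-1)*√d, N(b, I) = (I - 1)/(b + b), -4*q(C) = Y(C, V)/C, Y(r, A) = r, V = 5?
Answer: -345/22 + 5*√22/88 ≈ -15.415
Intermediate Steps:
q(C) = -¼ (q(C) = -C/(4*C) = -¼*1 = -¼)
N(b, I) = (-1 + I)/(2*b) (N(b, I) = (-1 + I)/((2*b)) = (-1 + I)*(1/(2*b)) = (-1 + I)/(2*b))
z(d) = -√d/4
N(11, -4)*(z(22) + 69) = ((½)*(-1 - 4)/11)*(-√22/4 + 69) = ((½)*(1/11)*(-5))*(69 - √22/4) = -5*(69 - √22/4)/22 = -345/22 + 5*√22/88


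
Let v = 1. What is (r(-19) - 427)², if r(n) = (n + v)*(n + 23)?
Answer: 249001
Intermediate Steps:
r(n) = (1 + n)*(23 + n) (r(n) = (n + 1)*(n + 23) = (1 + n)*(23 + n))
(r(-19) - 427)² = ((23 + (-19)² + 24*(-19)) - 427)² = ((23 + 361 - 456) - 427)² = (-72 - 427)² = (-499)² = 249001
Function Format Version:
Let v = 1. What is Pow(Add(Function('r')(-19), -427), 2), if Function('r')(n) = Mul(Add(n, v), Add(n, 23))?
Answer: 249001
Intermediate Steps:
Function('r')(n) = Mul(Add(1, n), Add(23, n)) (Function('r')(n) = Mul(Add(n, 1), Add(n, 23)) = Mul(Add(1, n), Add(23, n)))
Pow(Add(Function('r')(-19), -427), 2) = Pow(Add(Add(23, Pow(-19, 2), Mul(24, -19)), -427), 2) = Pow(Add(Add(23, 361, -456), -427), 2) = Pow(Add(-72, -427), 2) = Pow(-499, 2) = 249001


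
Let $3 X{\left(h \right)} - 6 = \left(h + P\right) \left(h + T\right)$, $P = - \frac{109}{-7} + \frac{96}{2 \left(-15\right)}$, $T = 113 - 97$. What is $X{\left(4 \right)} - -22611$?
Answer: $\frac{159055}{7} \approx 22722.0$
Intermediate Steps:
$T = 16$
$P = \frac{433}{35}$ ($P = \left(-109\right) \left(- \frac{1}{7}\right) + \frac{96}{-30} = \frac{109}{7} + 96 \left(- \frac{1}{30}\right) = \frac{109}{7} - \frac{16}{5} = \frac{433}{35} \approx 12.371$)
$X{\left(h \right)} = 2 + \frac{\left(16 + h\right) \left(\frac{433}{35} + h\right)}{3}$ ($X{\left(h \right)} = 2 + \frac{\left(h + \frac{433}{35}\right) \left(h + 16\right)}{3} = 2 + \frac{\left(\frac{433}{35} + h\right) \left(16 + h\right)}{3} = 2 + \frac{\left(16 + h\right) \left(\frac{433}{35} + h\right)}{3}$)
$X{\left(4 \right)} - -22611 = \left(\frac{7138}{105} + \frac{4^{2}}{3} + \frac{331}{35} \cdot 4\right) - -22611 = \left(\frac{7138}{105} + \frac{1}{3} \cdot 16 + \frac{1324}{35}\right) + 22611 = \left(\frac{7138}{105} + \frac{16}{3} + \frac{1324}{35}\right) + 22611 = \frac{778}{7} + 22611 = \frac{159055}{7}$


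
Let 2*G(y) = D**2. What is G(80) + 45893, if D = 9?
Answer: 91867/2 ≈ 45934.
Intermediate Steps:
G(y) = 81/2 (G(y) = (1/2)*9**2 = (1/2)*81 = 81/2)
G(80) + 45893 = 81/2 + 45893 = 91867/2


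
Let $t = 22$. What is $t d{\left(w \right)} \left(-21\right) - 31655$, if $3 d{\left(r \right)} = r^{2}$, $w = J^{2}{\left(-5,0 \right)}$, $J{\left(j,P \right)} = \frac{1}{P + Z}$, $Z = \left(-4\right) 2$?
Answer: $- \frac{64829517}{2048} \approx -31655.0$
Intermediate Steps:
$Z = -8$
$J{\left(j,P \right)} = \frac{1}{-8 + P}$ ($J{\left(j,P \right)} = \frac{1}{P - 8} = \frac{1}{-8 + P}$)
$w = \frac{1}{64}$ ($w = \left(\frac{1}{-8 + 0}\right)^{2} = \left(\frac{1}{-8}\right)^{2} = \left(- \frac{1}{8}\right)^{2} = \frac{1}{64} \approx 0.015625$)
$d{\left(r \right)} = \frac{r^{2}}{3}$
$t d{\left(w \right)} \left(-21\right) - 31655 = 22 \frac{1}{3 \cdot 4096} \left(-21\right) - 31655 = 22 \cdot \frac{1}{3} \cdot \frac{1}{4096} \left(-21\right) - 31655 = 22 \cdot \frac{1}{12288} \left(-21\right) - 31655 = \frac{11}{6144} \left(-21\right) - 31655 = - \frac{77}{2048} - 31655 = - \frac{64829517}{2048}$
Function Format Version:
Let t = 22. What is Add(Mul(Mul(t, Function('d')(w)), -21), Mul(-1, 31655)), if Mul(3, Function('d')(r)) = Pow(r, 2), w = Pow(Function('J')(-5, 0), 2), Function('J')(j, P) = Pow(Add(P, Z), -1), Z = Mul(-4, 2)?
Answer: Rational(-64829517, 2048) ≈ -31655.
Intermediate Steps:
Z = -8
Function('J')(j, P) = Pow(Add(-8, P), -1) (Function('J')(j, P) = Pow(Add(P, -8), -1) = Pow(Add(-8, P), -1))
w = Rational(1, 64) (w = Pow(Pow(Add(-8, 0), -1), 2) = Pow(Pow(-8, -1), 2) = Pow(Rational(-1, 8), 2) = Rational(1, 64) ≈ 0.015625)
Function('d')(r) = Mul(Rational(1, 3), Pow(r, 2))
Add(Mul(Mul(t, Function('d')(w)), -21), Mul(-1, 31655)) = Add(Mul(Mul(22, Mul(Rational(1, 3), Pow(Rational(1, 64), 2))), -21), Mul(-1, 31655)) = Add(Mul(Mul(22, Mul(Rational(1, 3), Rational(1, 4096))), -21), -31655) = Add(Mul(Mul(22, Rational(1, 12288)), -21), -31655) = Add(Mul(Rational(11, 6144), -21), -31655) = Add(Rational(-77, 2048), -31655) = Rational(-64829517, 2048)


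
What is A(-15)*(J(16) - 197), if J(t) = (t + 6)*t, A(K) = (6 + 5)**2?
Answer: 18755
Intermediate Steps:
A(K) = 121 (A(K) = 11**2 = 121)
J(t) = t*(6 + t) (J(t) = (6 + t)*t = t*(6 + t))
A(-15)*(J(16) - 197) = 121*(16*(6 + 16) - 197) = 121*(16*22 - 197) = 121*(352 - 197) = 121*155 = 18755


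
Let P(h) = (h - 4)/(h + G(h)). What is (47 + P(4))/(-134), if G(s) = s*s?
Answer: -47/134 ≈ -0.35075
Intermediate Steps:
G(s) = s**2
P(h) = (-4 + h)/(h + h**2) (P(h) = (h - 4)/(h + h**2) = (-4 + h)/(h + h**2))
(47 + P(4))/(-134) = (47 + (-4 + 4)/(4*(1 + 4)))/(-134) = (47 + (1/4)*0/5)*(-1/134) = (47 + (1/4)*(1/5)*0)*(-1/134) = (47 + 0)*(-1/134) = 47*(-1/134) = -47/134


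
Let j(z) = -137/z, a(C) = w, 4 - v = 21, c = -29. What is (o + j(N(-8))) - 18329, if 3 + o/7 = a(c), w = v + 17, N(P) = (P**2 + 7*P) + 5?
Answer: -238687/13 ≈ -18361.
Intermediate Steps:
v = -17 (v = 4 - 1*21 = 4 - 21 = -17)
N(P) = 5 + P**2 + 7*P
w = 0 (w = -17 + 17 = 0)
a(C) = 0
o = -21 (o = -21 + 7*0 = -21 + 0 = -21)
(o + j(N(-8))) - 18329 = (-21 - 137/(5 + (-8)**2 + 7*(-8))) - 18329 = (-21 - 137/(5 + 64 - 56)) - 18329 = (-21 - 137/13) - 18329 = -410/13 - 18329 = -238687/13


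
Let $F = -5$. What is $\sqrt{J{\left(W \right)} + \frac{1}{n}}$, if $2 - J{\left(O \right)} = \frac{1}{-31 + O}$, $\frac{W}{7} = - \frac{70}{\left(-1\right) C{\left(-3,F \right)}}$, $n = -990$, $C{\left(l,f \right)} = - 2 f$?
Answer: $\frac{\sqrt{52910}}{165} \approx 1.3941$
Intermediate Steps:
$W = 49$ ($W = 7 \left(- \frac{70}{\left(-1\right) \left(\left(-2\right) \left(-5\right)\right)}\right) = 7 \left(- \frac{70}{\left(-1\right) 10}\right) = 7 \left(- \frac{70}{-10}\right) = 7 \left(\left(-70\right) \left(- \frac{1}{10}\right)\right) = 7 \cdot 7 = 49$)
$J{\left(O \right)} = 2 - \frac{1}{-31 + O}$
$\sqrt{J{\left(W \right)} + \frac{1}{n}} = \sqrt{\frac{-63 + 2 \cdot 49}{-31 + 49} + \frac{1}{-990}} = \sqrt{\frac{-63 + 98}{18} - \frac{1}{990}} = \sqrt{\frac{1}{18} \cdot 35 - \frac{1}{990}} = \sqrt{\frac{35}{18} - \frac{1}{990}} = \sqrt{\frac{962}{495}} = \frac{\sqrt{52910}}{165}$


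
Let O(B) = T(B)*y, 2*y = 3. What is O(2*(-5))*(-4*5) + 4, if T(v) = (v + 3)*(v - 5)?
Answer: -3146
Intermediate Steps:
y = 3/2 (y = (½)*3 = 3/2 ≈ 1.5000)
T(v) = (-5 + v)*(3 + v) (T(v) = (3 + v)*(-5 + v) = (-5 + v)*(3 + v))
O(B) = -45/2 - 3*B + 3*B²/2 (O(B) = (-15 + B² - 2*B)*(3/2) = -45/2 - 3*B + 3*B²/2)
O(2*(-5))*(-4*5) + 4 = (-45/2 - 6*(-5) + 3*(2*(-5))²/2)*(-4*5) + 4 = (-45/2 - 3*(-10) + (3/2)*(-10)²)*(-20) + 4 = (-45/2 + 30 + (3/2)*100)*(-20) + 4 = (-45/2 + 30 + 150)*(-20) + 4 = (315/2)*(-20) + 4 = -3150 + 4 = -3146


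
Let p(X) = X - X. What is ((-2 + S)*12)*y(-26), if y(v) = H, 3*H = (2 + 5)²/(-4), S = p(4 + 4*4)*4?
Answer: 98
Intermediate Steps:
p(X) = 0
S = 0 (S = 0*4 = 0)
H = -49/12 (H = ((2 + 5)²/(-4))/3 = (7²*(-¼))/3 = (49*(-¼))/3 = (⅓)*(-49/4) = -49/12 ≈ -4.0833)
y(v) = -49/12
((-2 + S)*12)*y(-26) = ((-2 + 0)*12)*(-49/12) = -2*12*(-49/12) = -24*(-49/12) = 98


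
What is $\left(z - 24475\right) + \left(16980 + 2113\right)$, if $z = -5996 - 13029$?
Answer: $-24407$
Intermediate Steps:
$z = -19025$
$\left(z - 24475\right) + \left(16980 + 2113\right) = \left(-19025 - 24475\right) + \left(16980 + 2113\right) = -43500 + 19093 = -24407$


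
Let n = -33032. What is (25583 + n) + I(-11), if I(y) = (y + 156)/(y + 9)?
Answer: -15043/2 ≈ -7521.5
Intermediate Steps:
I(y) = (156 + y)/(9 + y)
(25583 + n) + I(-11) = (25583 - 33032) + (156 - 11)/(9 - 11) = -7449 + 145/(-2) = -7449 - ½*145 = -7449 - 145/2 = -15043/2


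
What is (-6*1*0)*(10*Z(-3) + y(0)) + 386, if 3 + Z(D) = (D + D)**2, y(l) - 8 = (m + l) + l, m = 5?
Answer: 386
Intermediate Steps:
y(l) = 13 + 2*l (y(l) = 8 + ((5 + l) + l) = 8 + (5 + 2*l) = 13 + 2*l)
Z(D) = -3 + 4*D**2 (Z(D) = -3 + (D + D)**2 = -3 + (2*D)**2 = -3 + 4*D**2)
(-6*1*0)*(10*Z(-3) + y(0)) + 386 = (-6*1*0)*(10*(-3 + 4*(-3)**2) + (13 + 2*0)) + 386 = (-6*0)*(10*(-3 + 4*9) + (13 + 0)) + 386 = 0*(10*(-3 + 36) + 13) + 386 = 0*(10*33 + 13) + 386 = 0*(330 + 13) + 386 = 0*343 + 386 = 0 + 386 = 386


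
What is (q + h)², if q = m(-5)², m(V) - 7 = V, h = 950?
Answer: 910116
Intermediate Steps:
m(V) = 7 + V
q = 4 (q = (7 - 5)² = 2² = 4)
(q + h)² = (4 + 950)² = 954² = 910116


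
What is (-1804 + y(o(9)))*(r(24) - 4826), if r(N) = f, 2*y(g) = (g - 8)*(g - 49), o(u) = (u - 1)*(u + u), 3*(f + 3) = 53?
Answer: -22401568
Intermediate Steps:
f = 44/3 (f = -3 + (1/3)*53 = -3 + 53/3 = 44/3 ≈ 14.667)
o(u) = 2*u*(-1 + u) (o(u) = (-1 + u)*(2*u) = 2*u*(-1 + u))
y(g) = (-49 + g)*(-8 + g)/2 (y(g) = ((g - 8)*(g - 49))/2 = ((-8 + g)*(-49 + g))/2 = ((-49 + g)*(-8 + g))/2 = (-49 + g)*(-8 + g)/2)
r(N) = 44/3
(-1804 + y(o(9)))*(r(24) - 4826) = (-1804 + (196 + (2*9*(-1 + 9))**2/2 - 57*9*(-1 + 9)))*(44/3 - 4826) = (-1804 + (196 + (2*9*8)**2/2 - 57*9*8))*(-14434/3) = (-1804 + (196 + (1/2)*144**2 - 57/2*144))*(-14434/3) = (-1804 + (196 + (1/2)*20736 - 4104))*(-14434/3) = (-1804 + (196 + 10368 - 4104))*(-14434/3) = (-1804 + 6460)*(-14434/3) = 4656*(-14434/3) = -22401568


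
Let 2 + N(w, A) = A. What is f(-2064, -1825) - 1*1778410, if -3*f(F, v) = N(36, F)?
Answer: -5333164/3 ≈ -1.7777e+6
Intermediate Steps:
N(w, A) = -2 + A
f(F, v) = 2/3 - F/3 (f(F, v) = -(-2 + F)/3 = 2/3 - F/3)
f(-2064, -1825) - 1*1778410 = (2/3 - 1/3*(-2064)) - 1*1778410 = (2/3 + 688) - 1778410 = 2066/3 - 1778410 = -5333164/3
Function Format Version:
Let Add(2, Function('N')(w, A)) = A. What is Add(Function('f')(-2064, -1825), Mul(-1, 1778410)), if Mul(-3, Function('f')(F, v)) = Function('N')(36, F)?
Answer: Rational(-5333164, 3) ≈ -1.7777e+6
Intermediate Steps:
Function('N')(w, A) = Add(-2, A)
Function('f')(F, v) = Add(Rational(2, 3), Mul(Rational(-1, 3), F)) (Function('f')(F, v) = Mul(Rational(-1, 3), Add(-2, F)) = Add(Rational(2, 3), Mul(Rational(-1, 3), F)))
Add(Function('f')(-2064, -1825), Mul(-1, 1778410)) = Add(Add(Rational(2, 3), Mul(Rational(-1, 3), -2064)), Mul(-1, 1778410)) = Add(Add(Rational(2, 3), 688), -1778410) = Add(Rational(2066, 3), -1778410) = Rational(-5333164, 3)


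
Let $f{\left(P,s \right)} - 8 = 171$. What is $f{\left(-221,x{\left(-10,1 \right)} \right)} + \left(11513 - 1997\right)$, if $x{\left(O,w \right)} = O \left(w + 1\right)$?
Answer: $9695$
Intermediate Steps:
$x{\left(O,w \right)} = O \left(1 + w\right)$
$f{\left(P,s \right)} = 179$ ($f{\left(P,s \right)} = 8 + 171 = 179$)
$f{\left(-221,x{\left(-10,1 \right)} \right)} + \left(11513 - 1997\right) = 179 + \left(11513 - 1997\right) = 179 + 9516 = 9695$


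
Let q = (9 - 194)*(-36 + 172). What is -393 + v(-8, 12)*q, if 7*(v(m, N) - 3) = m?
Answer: -329831/7 ≈ -47119.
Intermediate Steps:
q = -25160 (q = -185*136 = -25160)
v(m, N) = 3 + m/7
-393 + v(-8, 12)*q = -393 + (3 + (⅐)*(-8))*(-25160) = -393 + (3 - 8/7)*(-25160) = -393 + (13/7)*(-25160) = -393 - 327080/7 = -329831/7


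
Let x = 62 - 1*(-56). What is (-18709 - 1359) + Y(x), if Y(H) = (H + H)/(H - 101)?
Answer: -340920/17 ≈ -20054.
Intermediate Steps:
x = 118 (x = 62 + 56 = 118)
Y(H) = 2*H/(-101 + H) (Y(H) = (2*H)/(-101 + H) = 2*H/(-101 + H))
(-18709 - 1359) + Y(x) = (-18709 - 1359) + 2*118/(-101 + 118) = -20068 + 2*118/17 = -20068 + 2*118*(1/17) = -20068 + 236/17 = -340920/17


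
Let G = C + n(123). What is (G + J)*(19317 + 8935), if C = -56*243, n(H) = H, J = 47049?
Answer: 948250128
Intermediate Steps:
C = -13608
G = -13485 (G = -13608 + 123 = -13485)
(G + J)*(19317 + 8935) = (-13485 + 47049)*(19317 + 8935) = 33564*28252 = 948250128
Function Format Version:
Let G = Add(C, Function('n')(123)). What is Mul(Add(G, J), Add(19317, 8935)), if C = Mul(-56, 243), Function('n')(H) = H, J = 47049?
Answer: 948250128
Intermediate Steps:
C = -13608
G = -13485 (G = Add(-13608, 123) = -13485)
Mul(Add(G, J), Add(19317, 8935)) = Mul(Add(-13485, 47049), Add(19317, 8935)) = Mul(33564, 28252) = 948250128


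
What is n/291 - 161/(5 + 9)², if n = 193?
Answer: -1289/8148 ≈ -0.15820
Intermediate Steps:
n/291 - 161/(5 + 9)² = 193/291 - 161/(5 + 9)² = 193*(1/291) - 161/(14²) = 193/291 - 161/196 = 193/291 - 161*1/196 = 193/291 - 23/28 = -1289/8148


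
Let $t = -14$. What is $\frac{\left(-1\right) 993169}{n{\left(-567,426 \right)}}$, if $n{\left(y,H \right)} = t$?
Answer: $\frac{993169}{14} \approx 70941.0$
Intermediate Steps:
$n{\left(y,H \right)} = -14$
$\frac{\left(-1\right) 993169}{n{\left(-567,426 \right)}} = \frac{\left(-1\right) 993169}{-14} = \left(-993169\right) \left(- \frac{1}{14}\right) = \frac{993169}{14}$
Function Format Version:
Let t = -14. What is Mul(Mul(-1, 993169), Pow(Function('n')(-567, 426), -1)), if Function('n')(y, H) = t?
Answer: Rational(993169, 14) ≈ 70941.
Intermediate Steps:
Function('n')(y, H) = -14
Mul(Mul(-1, 993169), Pow(Function('n')(-567, 426), -1)) = Mul(Mul(-1, 993169), Pow(-14, -1)) = Mul(-993169, Rational(-1, 14)) = Rational(993169, 14)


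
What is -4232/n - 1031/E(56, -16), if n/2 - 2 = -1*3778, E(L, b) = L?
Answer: -117955/6608 ≈ -17.850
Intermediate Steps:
n = -7552 (n = 4 + 2*(-1*3778) = 4 + 2*(-3778) = 4 - 7556 = -7552)
-4232/n - 1031/E(56, -16) = -4232/(-7552) - 1031/56 = -4232*(-1/7552) - 1031*1/56 = 529/944 - 1031/56 = -117955/6608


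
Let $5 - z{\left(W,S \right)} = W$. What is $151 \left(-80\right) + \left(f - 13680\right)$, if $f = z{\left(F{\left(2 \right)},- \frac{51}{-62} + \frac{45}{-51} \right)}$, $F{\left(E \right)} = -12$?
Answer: $-25743$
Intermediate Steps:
$z{\left(W,S \right)} = 5 - W$
$f = 17$ ($f = 5 - -12 = 5 + 12 = 17$)
$151 \left(-80\right) + \left(f - 13680\right) = 151 \left(-80\right) + \left(17 - 13680\right) = -12080 - 13663 = -25743$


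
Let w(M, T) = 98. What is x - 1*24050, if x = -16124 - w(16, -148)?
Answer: -40272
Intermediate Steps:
x = -16222 (x = -16124 - 1*98 = -16124 - 98 = -16222)
x - 1*24050 = -16222 - 1*24050 = -16222 - 24050 = -40272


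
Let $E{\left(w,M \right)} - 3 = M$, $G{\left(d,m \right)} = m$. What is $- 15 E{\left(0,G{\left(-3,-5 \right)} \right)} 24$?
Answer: $720$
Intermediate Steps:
$E{\left(w,M \right)} = 3 + M$
$- 15 E{\left(0,G{\left(-3,-5 \right)} \right)} 24 = - 15 \left(3 - 5\right) 24 = \left(-15\right) \left(-2\right) 24 = 30 \cdot 24 = 720$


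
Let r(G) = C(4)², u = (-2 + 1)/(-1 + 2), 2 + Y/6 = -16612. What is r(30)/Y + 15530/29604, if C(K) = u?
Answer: 129005243/245920428 ≈ 0.52458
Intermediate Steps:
Y = -99684 (Y = -12 + 6*(-16612) = -12 - 99672 = -99684)
u = -1 (u = -1/1 = -1*1 = -1)
C(K) = -1
r(G) = 1 (r(G) = (-1)² = 1)
r(30)/Y + 15530/29604 = 1/(-99684) + 15530/29604 = 1*(-1/99684) + 15530*(1/29604) = -1/99684 + 7765/14802 = 129005243/245920428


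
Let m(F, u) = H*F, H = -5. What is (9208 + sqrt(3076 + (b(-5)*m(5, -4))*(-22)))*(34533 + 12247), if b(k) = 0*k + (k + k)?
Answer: 430750240 + 93560*I*sqrt(606) ≈ 4.3075e+8 + 2.3032e+6*I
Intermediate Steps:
b(k) = 2*k (b(k) = 0 + 2*k = 2*k)
m(F, u) = -5*F
(9208 + sqrt(3076 + (b(-5)*m(5, -4))*(-22)))*(34533 + 12247) = (9208 + sqrt(3076 + ((2*(-5))*(-5*5))*(-22)))*(34533 + 12247) = (9208 + sqrt(3076 - 10*(-25)*(-22)))*46780 = (9208 + sqrt(3076 + 250*(-22)))*46780 = (9208 + sqrt(3076 - 5500))*46780 = (9208 + sqrt(-2424))*46780 = (9208 + 2*I*sqrt(606))*46780 = 430750240 + 93560*I*sqrt(606)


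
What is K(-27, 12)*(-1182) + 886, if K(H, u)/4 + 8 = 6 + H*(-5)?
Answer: -627938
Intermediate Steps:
K(H, u) = -8 - 20*H (K(H, u) = -32 + 4*(6 + H*(-5)) = -32 + 4*(6 - 5*H) = -32 + (24 - 20*H) = -8 - 20*H)
K(-27, 12)*(-1182) + 886 = (-8 - 20*(-27))*(-1182) + 886 = (-8 + 540)*(-1182) + 886 = 532*(-1182) + 886 = -628824 + 886 = -627938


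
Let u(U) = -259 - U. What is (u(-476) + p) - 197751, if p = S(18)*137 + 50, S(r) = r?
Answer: -195018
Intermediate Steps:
p = 2516 (p = 18*137 + 50 = 2466 + 50 = 2516)
(u(-476) + p) - 197751 = ((-259 - 1*(-476)) + 2516) - 197751 = ((-259 + 476) + 2516) - 197751 = (217 + 2516) - 197751 = 2733 - 197751 = -195018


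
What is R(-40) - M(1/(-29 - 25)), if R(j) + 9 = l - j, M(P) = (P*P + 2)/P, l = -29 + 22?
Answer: 7129/54 ≈ 132.02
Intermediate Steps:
l = -7
M(P) = (2 + P**2)/P (M(P) = (P**2 + 2)/P = (2 + P**2)/P)
R(j) = -16 - j (R(j) = -9 + (-7 - j) = -16 - j)
R(-40) - M(1/(-29 - 25)) = (-16 - 1*(-40)) - (1/(-29 - 25) + 2/(1/(-29 - 25))) = (-16 + 40) - (1/(-54) + 2/(1/(-54))) = 24 - (-1/54 + 2/(-1/54)) = 24 - (-1/54 + 2*(-54)) = 24 - (-1/54 - 108) = 24 - 1*(-5833/54) = 24 + 5833/54 = 7129/54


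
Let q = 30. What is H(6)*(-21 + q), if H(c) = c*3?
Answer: 162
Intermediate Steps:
H(c) = 3*c
H(6)*(-21 + q) = (3*6)*(-21 + 30) = 18*9 = 162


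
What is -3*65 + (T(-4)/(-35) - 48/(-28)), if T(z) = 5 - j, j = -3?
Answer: -6773/35 ≈ -193.51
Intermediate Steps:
T(z) = 8 (T(z) = 5 - 1*(-3) = 5 + 3 = 8)
-3*65 + (T(-4)/(-35) - 48/(-28)) = -3*65 + (8/(-35) - 48/(-28)) = -195 + (8*(-1/35) - 48*(-1/28)) = -195 + (-8/35 + 12/7) = -195 + 52/35 = -6773/35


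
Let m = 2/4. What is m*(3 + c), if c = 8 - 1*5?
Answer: 3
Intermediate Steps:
m = ½ (m = 2*(¼) = ½ ≈ 0.50000)
c = 3 (c = 8 - 5 = 3)
m*(3 + c) = (3 + 3)/2 = (½)*6 = 3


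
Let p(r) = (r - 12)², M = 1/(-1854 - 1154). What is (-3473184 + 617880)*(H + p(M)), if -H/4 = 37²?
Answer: 17218983958795215/1131008 ≈ 1.5224e+10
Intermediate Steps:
H = -5476 (H = -4*37² = -4*1369 = -5476)
M = -1/3008 (M = 1/(-3008) = -1/3008 ≈ -0.00033245)
p(r) = (-12 + r)²
(-3473184 + 617880)*(H + p(M)) = (-3473184 + 617880)*(-5476 + (-12 - 1/3008)²) = -2855304*(-5476 + (-36097/3008)²) = -2855304*(-5476 + 1302993409/9048064) = -2855304*(-48244205055/9048064) = 17218983958795215/1131008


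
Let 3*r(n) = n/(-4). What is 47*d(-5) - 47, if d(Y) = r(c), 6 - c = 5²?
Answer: 329/12 ≈ 27.417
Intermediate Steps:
c = -19 (c = 6 - 1*5² = 6 - 1*25 = 6 - 25 = -19)
r(n) = -n/12 (r(n) = (n/(-4))/3 = (n*(-¼))/3 = (-n/4)/3 = -n/12)
d(Y) = 19/12 (d(Y) = -1/12*(-19) = 19/12)
47*d(-5) - 47 = 47*(19/12) - 47 = 893/12 - 47 = 329/12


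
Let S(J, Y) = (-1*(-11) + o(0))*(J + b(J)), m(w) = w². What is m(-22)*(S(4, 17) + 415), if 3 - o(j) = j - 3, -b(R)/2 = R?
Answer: 167948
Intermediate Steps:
b(R) = -2*R
o(j) = 6 - j (o(j) = 3 - (j - 3) = 3 - (-3 + j) = 3 + (3 - j) = 6 - j)
S(J, Y) = -17*J (S(J, Y) = (-1*(-11) + (6 - 1*0))*(J - 2*J) = (11 + (6 + 0))*(-J) = (11 + 6)*(-J) = 17*(-J) = -17*J)
m(-22)*(S(4, 17) + 415) = (-22)²*(-17*4 + 415) = 484*(-68 + 415) = 484*347 = 167948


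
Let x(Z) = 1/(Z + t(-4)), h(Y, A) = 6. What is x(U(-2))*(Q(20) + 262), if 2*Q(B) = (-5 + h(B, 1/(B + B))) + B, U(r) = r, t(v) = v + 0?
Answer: -545/12 ≈ -45.417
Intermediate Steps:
t(v) = v
Q(B) = ½ + B/2 (Q(B) = ((-5 + 6) + B)/2 = (1 + B)/2 = ½ + B/2)
x(Z) = 1/(-4 + Z) (x(Z) = 1/(Z - 4) = 1/(-4 + Z))
x(U(-2))*(Q(20) + 262) = ((½ + (½)*20) + 262)/(-4 - 2) = ((½ + 10) + 262)/(-6) = -(21/2 + 262)/6 = -⅙*545/2 = -545/12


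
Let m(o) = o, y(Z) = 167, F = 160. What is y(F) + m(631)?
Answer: 798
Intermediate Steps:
y(F) + m(631) = 167 + 631 = 798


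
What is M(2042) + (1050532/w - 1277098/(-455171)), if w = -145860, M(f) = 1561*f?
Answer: 3112145712192221/976341795 ≈ 3.1876e+6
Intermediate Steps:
M(2042) + (1050532/w - 1277098/(-455171)) = 1561*2042 + (1050532/(-145860) - 1277098/(-455171)) = 3187562 + (1050532*(-1/145860) - 1277098*(-1/455171)) = 3187562 + (-15449/2145 + 1277098/455171) = 3187562 - 4292561569/976341795 = 3112145712192221/976341795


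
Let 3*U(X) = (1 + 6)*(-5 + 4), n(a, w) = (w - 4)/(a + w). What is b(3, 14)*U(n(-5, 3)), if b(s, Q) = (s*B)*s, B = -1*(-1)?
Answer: -21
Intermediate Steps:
B = 1
n(a, w) = (-4 + w)/(a + w)
U(X) = -7/3 (U(X) = ((1 + 6)*(-5 + 4))/3 = (7*(-1))/3 = (⅓)*(-7) = -7/3)
b(s, Q) = s² (b(s, Q) = (s*1)*s = s*s = s²)
b(3, 14)*U(n(-5, 3)) = 3²*(-7/3) = 9*(-7/3) = -21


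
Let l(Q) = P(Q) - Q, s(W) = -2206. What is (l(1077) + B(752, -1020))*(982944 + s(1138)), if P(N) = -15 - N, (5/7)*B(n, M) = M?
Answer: -3527714586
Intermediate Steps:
B(n, M) = 7*M/5
l(Q) = -15 - 2*Q (l(Q) = (-15 - Q) - Q = -15 - 2*Q)
(l(1077) + B(752, -1020))*(982944 + s(1138)) = ((-15 - 2*1077) + (7/5)*(-1020))*(982944 - 2206) = ((-15 - 2154) - 1428)*980738 = (-2169 - 1428)*980738 = -3597*980738 = -3527714586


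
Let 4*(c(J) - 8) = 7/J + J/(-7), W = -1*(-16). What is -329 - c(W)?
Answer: -150769/448 ≈ -336.54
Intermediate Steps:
W = 16
c(J) = 8 - J/28 + 7/(4*J) (c(J) = 8 + (7/J + J/(-7))/4 = 8 + (7/J + J*(-⅐))/4 = 8 + (7/J - J/7)/4 = 8 + (-J/28 + 7/(4*J)) = 8 - J/28 + 7/(4*J))
-329 - c(W) = -329 - (49 - 1*16*(-224 + 16))/(28*16) = -329 - (49 - 1*16*(-208))/(28*16) = -329 - (49 + 3328)/(28*16) = -329 - 3377/(28*16) = -329 - 1*3377/448 = -329 - 3377/448 = -150769/448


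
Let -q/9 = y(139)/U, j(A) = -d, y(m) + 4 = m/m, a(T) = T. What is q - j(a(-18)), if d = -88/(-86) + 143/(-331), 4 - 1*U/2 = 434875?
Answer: 813166071/1375448654 ≈ 0.59120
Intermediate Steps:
U = -869742 (U = 8 - 2*434875 = 8 - 869750 = -869742)
y(m) = -3 (y(m) = -4 + m/m = -4 + 1 = -3)
d = 8415/14233 (d = -88*(-1/86) + 143*(-1/331) = 44/43 - 143/331 = 8415/14233 ≈ 0.59123)
j(A) = -8415/14233 (j(A) = -1*8415/14233 = -8415/14233)
q = -3/96638 (q = -(-27)/(-869742) = -(-27)*(-1)/869742 = -9*1/289914 = -3/96638 ≈ -3.1044e-5)
q - j(a(-18)) = -3/96638 - 1*(-8415/14233) = -3/96638 + 8415/14233 = 813166071/1375448654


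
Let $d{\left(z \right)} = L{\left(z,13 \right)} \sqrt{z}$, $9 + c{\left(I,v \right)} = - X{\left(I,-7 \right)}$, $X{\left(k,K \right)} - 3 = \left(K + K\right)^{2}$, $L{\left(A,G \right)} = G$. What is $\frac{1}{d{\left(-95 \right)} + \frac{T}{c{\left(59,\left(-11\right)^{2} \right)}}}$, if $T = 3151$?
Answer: $- \frac{655408}{704532321} - \frac{562432 i \sqrt{95}}{704532321} \approx -0.00093027 - 0.0077809 i$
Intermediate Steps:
$X{\left(k,K \right)} = 3 + 4 K^{2}$ ($X{\left(k,K \right)} = 3 + \left(K + K\right)^{2} = 3 + \left(2 K\right)^{2} = 3 + 4 K^{2}$)
$c{\left(I,v \right)} = -208$ ($c{\left(I,v \right)} = -9 - \left(3 + 4 \left(-7\right)^{2}\right) = -9 - \left(3 + 4 \cdot 49\right) = -9 - \left(3 + 196\right) = -9 - 199 = -208$)
$d{\left(z \right)} = 13 \sqrt{z}$
$\frac{1}{d{\left(-95 \right)} + \frac{T}{c{\left(59,\left(-11\right)^{2} \right)}}} = \frac{1}{13 \sqrt{-95} + \frac{3151}{-208}} = \frac{1}{13 i \sqrt{95} + 3151 \left(- \frac{1}{208}\right)} = \frac{1}{13 i \sqrt{95} - \frac{3151}{208}} = \frac{1}{- \frac{3151}{208} + 13 i \sqrt{95}}$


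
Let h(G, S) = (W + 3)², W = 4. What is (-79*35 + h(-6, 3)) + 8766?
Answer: 6050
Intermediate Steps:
h(G, S) = 49 (h(G, S) = (4 + 3)² = 7² = 49)
(-79*35 + h(-6, 3)) + 8766 = (-79*35 + 49) + 8766 = (-2765 + 49) + 8766 = -2716 + 8766 = 6050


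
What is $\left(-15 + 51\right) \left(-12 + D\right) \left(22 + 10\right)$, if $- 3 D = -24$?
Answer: $-4608$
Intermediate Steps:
$D = 8$ ($D = \left(- \frac{1}{3}\right) \left(-24\right) = 8$)
$\left(-15 + 51\right) \left(-12 + D\right) \left(22 + 10\right) = \left(-15 + 51\right) \left(-12 + 8\right) \left(22 + 10\right) = 36 \left(\left(-4\right) 32\right) = 36 \left(-128\right) = -4608$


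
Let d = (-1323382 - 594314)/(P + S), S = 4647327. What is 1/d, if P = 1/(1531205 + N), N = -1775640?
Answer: -25817485801/10653455040 ≈ -2.4234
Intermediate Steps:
P = -1/244435 (P = 1/(1531205 - 1775640) = 1/(-244435) = -1/244435 ≈ -4.0911e-6)
d = -10653455040/25817485801 (d = (-1323382 - 594314)/(-1/244435 + 4647327) = -1917696/1135969375244/244435 = -1917696*244435/1135969375244 = -10653455040/25817485801 ≈ -0.41264)
1/d = 1/(-10653455040/25817485801) = -25817485801/10653455040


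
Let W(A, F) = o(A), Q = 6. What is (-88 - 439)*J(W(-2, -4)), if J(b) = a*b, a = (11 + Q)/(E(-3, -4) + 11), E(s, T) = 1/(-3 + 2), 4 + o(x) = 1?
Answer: 26877/10 ≈ 2687.7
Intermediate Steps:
o(x) = -3 (o(x) = -4 + 1 = -3)
E(s, T) = -1 (E(s, T) = 1/(-1) = -1)
W(A, F) = -3
a = 17/10 (a = (11 + 6)/(-1 + 11) = 17/10 ≈ 1.7000)
J(b) = 17*b/10
(-88 - 439)*J(W(-2, -4)) = (-88 - 439)*((17/10)*(-3)) = -527*(-51/10) = 26877/10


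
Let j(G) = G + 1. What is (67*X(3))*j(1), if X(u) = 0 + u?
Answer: 402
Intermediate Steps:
X(u) = u
j(G) = 1 + G
(67*X(3))*j(1) = (67*3)*(1 + 1) = 201*2 = 402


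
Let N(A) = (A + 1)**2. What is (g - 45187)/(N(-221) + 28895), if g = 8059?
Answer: -12376/25765 ≈ -0.48034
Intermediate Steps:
N(A) = (1 + A)**2
(g - 45187)/(N(-221) + 28895) = (8059 - 45187)/((1 - 221)**2 + 28895) = -37128/((-220)**2 + 28895) = -37128/(48400 + 28895) = -37128/77295 = -37128*1/77295 = -12376/25765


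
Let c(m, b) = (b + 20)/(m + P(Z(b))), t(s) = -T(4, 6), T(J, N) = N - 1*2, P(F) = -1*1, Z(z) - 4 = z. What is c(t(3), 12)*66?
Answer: -2112/5 ≈ -422.40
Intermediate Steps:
Z(z) = 4 + z
P(F) = -1
T(J, N) = -2 + N (T(J, N) = N - 2 = -2 + N)
t(s) = -4 (t(s) = -(-2 + 6) = -1*4 = -4)
c(m, b) = (20 + b)/(-1 + m) (c(m, b) = (b + 20)/(m - 1) = (20 + b)/(-1 + m))
c(t(3), 12)*66 = ((20 + 12)/(-1 - 4))*66 = (32/(-5))*66 = -⅕*32*66 = -32/5*66 = -2112/5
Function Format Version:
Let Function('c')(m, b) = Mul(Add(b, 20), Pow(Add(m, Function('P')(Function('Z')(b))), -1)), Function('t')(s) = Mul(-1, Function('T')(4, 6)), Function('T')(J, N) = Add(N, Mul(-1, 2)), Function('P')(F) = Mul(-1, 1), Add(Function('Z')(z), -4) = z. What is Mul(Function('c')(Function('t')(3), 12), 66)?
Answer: Rational(-2112, 5) ≈ -422.40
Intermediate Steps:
Function('Z')(z) = Add(4, z)
Function('P')(F) = -1
Function('T')(J, N) = Add(-2, N) (Function('T')(J, N) = Add(N, -2) = Add(-2, N))
Function('t')(s) = -4 (Function('t')(s) = Mul(-1, Add(-2, 6)) = Mul(-1, 4) = -4)
Function('c')(m, b) = Mul(Pow(Add(-1, m), -1), Add(20, b)) (Function('c')(m, b) = Mul(Add(b, 20), Pow(Add(m, -1), -1)) = Mul(Add(20, b), Pow(Add(-1, m), -1)) = Mul(Pow(Add(-1, m), -1), Add(20, b)))
Mul(Function('c')(Function('t')(3), 12), 66) = Mul(Mul(Pow(Add(-1, -4), -1), Add(20, 12)), 66) = Mul(Mul(Pow(-5, -1), 32), 66) = Mul(Mul(Rational(-1, 5), 32), 66) = Mul(Rational(-32, 5), 66) = Rational(-2112, 5)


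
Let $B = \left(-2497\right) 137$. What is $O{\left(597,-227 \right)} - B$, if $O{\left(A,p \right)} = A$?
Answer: $342686$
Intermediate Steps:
$B = -342089$
$O{\left(597,-227 \right)} - B = 597 - -342089 = 597 + 342089 = 342686$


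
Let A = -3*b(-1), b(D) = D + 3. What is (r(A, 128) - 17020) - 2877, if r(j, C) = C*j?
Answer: -20665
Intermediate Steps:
b(D) = 3 + D
A = -6 (A = -3*(3 - 1) = -3*2 = -6)
(r(A, 128) - 17020) - 2877 = (128*(-6) - 17020) - 2877 = (-768 - 17020) - 2877 = -17788 - 2877 = -20665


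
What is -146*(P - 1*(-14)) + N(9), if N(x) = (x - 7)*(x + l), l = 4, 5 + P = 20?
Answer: -4208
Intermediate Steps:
P = 15 (P = -5 + 20 = 15)
N(x) = (-7 + x)*(4 + x) (N(x) = (x - 7)*(x + 4) = (-7 + x)*(4 + x))
-146*(P - 1*(-14)) + N(9) = -146*(15 - 1*(-14)) + (-28 + 9**2 - 3*9) = -146*(15 + 14) + (-28 + 81 - 27) = -146*29 + 26 = -4234 + 26 = -4208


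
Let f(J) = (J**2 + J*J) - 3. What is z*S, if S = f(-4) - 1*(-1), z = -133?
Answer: -3990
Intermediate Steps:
f(J) = -3 + 2*J**2 (f(J) = (J**2 + J**2) - 3 = 2*J**2 - 3 = -3 + 2*J**2)
S = 30 (S = (-3 + 2*(-4)**2) - 1*(-1) = (-3 + 2*16) + 1 = (-3 + 32) + 1 = 29 + 1 = 30)
z*S = -133*30 = -3990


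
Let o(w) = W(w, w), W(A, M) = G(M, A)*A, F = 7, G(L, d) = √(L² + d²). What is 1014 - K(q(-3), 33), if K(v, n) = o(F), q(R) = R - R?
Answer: 1014 - 49*√2 ≈ 944.70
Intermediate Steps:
q(R) = 0
W(A, M) = A*√(A² + M²) (W(A, M) = √(M² + A²)*A = √(A² + M²)*A = A*√(A² + M²))
o(w) = w*√2*√(w²) (o(w) = w*√(w² + w²) = w*√(2*w²) = w*(√2*√(w²)) = w*√2*√(w²))
K(v, n) = 49*√2 (K(v, n) = 7*√2*√(7²) = 7*√2*√49 = 7*√2*7 = 49*√2)
1014 - K(q(-3), 33) = 1014 - 49*√2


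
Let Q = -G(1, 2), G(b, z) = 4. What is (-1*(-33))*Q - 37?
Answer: -169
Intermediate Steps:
Q = -4 (Q = -1*4 = -4)
(-1*(-33))*Q - 37 = -1*(-33)*(-4) - 37 = 33*(-4) - 37 = -132 - 37 = -169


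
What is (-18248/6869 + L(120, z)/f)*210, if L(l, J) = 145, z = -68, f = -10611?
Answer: -13623787310/24295653 ≈ -560.75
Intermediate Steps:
(-18248/6869 + L(120, z)/f)*210 = (-18248/6869 + 145/(-10611))*210 = (-18248*1/6869 + 145*(-1/10611))*210 = (-18248/6869 - 145/10611)*210 = -194625533/72886959*210 = -13623787310/24295653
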